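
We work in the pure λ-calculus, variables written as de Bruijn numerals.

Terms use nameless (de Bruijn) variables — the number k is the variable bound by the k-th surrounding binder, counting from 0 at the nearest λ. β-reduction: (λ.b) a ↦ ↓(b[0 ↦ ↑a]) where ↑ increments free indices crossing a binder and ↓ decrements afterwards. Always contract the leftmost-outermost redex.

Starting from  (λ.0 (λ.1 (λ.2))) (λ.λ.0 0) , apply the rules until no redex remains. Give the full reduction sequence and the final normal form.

  start: (λ.0 (λ.1 (λ.2))) (λ.λ.0 0)
  [1] (λ.λ.0 0) (λ.(λ.λ.0 0) (λ.λ.λ.0 0))
  [2] λ.0 0

Answer: normal form = λ.0 0  (in 2 steps)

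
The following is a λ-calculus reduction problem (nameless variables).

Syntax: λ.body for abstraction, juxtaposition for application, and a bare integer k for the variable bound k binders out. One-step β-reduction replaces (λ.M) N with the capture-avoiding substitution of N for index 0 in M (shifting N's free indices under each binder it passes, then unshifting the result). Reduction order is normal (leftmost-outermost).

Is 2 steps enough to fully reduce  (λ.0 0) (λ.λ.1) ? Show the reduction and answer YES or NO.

Answer: YES — reaches normal form λ.λ.λ.1 in 2 ≤ 2 steps

Working:
  start: (λ.0 0) (λ.λ.1)
  [1] (λ.λ.1) (λ.λ.1)
  [2] λ.λ.λ.1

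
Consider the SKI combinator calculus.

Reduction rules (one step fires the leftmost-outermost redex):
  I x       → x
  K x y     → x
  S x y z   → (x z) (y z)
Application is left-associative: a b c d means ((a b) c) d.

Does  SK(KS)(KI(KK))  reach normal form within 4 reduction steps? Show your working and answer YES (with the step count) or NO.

Answer: YES — reaches normal form I in 3 ≤ 4 steps

Working:
  start: SK(KS)(KI(KK))
  step 1: K(KI(KK))(KS(KI(KK)))
  step 2: KI(KK)
  step 3: I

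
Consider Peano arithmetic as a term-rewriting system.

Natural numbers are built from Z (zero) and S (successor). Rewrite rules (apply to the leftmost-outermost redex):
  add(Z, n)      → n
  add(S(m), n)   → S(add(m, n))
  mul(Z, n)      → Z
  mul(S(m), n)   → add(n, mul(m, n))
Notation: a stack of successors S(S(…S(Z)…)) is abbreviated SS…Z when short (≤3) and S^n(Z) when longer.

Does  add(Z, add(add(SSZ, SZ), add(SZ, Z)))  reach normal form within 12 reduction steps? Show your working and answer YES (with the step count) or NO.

  start: add(Z, add(add(SSZ, SZ), add(SZ, Z)))
  →1  add(add(SSZ, SZ), add(SZ, Z))
  →2  add(S(add(SZ, SZ)), add(SZ, Z))
  →3  S(add(add(SZ, SZ), add(SZ, Z)))
  →4  S(add(S(add(Z, SZ)), add(SZ, Z)))
  →5  S(S(add(add(Z, SZ), add(SZ, Z))))
  →6  S(S(add(SZ, add(SZ, Z))))
  →7  S(S(S(add(Z, add(SZ, Z)))))
  →8  S(S(S(add(SZ, Z))))
  →9  S(S(S(S(add(Z, Z)))))
  →10  S^4(Z)

Answer: YES — reaches normal form S^4(Z) in 10 ≤ 12 steps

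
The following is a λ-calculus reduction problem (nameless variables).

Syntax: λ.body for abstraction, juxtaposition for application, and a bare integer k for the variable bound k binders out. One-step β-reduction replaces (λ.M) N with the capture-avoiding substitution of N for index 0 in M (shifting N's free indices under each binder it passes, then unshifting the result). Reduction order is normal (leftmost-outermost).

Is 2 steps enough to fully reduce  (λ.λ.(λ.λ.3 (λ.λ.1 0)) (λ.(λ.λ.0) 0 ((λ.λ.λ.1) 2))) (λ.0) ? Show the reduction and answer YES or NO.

  start: (λ.λ.(λ.λ.3 (λ.λ.1 0)) (λ.(λ.λ.0) 0 ((λ.λ.λ.1) 2))) (λ.0)
  →1  λ.(λ.λ.(λ.0) (λ.λ.1 0)) (λ.(λ.λ.0) 0 ((λ.λ.λ.1) (λ.0)))
  →2  λ.λ.(λ.0) (λ.λ.1 0)

Answer: NO — after 2 steps the term is λ.λ.(λ.0) (λ.λ.1 0), not yet normal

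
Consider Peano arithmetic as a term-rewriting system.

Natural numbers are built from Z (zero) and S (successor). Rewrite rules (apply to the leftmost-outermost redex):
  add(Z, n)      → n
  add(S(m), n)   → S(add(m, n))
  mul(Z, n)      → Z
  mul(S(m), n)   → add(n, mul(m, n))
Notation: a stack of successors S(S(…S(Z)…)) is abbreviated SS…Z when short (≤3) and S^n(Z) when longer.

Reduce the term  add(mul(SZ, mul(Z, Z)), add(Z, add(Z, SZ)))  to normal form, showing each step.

  start: add(mul(SZ, mul(Z, Z)), add(Z, add(Z, SZ)))
  step 1: add(add(mul(Z, Z), mul(Z, mul(Z, Z))), add(Z, add(Z, SZ)))
  step 2: add(add(Z, mul(Z, mul(Z, Z))), add(Z, add(Z, SZ)))
  step 3: add(mul(Z, mul(Z, Z)), add(Z, add(Z, SZ)))
  step 4: add(Z, add(Z, add(Z, SZ)))
  step 5: add(Z, add(Z, SZ))
  step 6: add(Z, SZ)
  step 7: SZ

Answer: normal form = SZ  (in 7 steps)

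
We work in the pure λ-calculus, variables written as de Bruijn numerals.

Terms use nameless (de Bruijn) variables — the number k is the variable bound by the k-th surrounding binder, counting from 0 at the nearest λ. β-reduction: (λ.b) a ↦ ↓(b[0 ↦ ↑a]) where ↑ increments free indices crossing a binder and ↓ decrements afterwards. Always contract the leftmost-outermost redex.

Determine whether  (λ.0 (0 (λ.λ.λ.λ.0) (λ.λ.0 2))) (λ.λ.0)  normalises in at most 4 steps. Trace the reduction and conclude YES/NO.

  start: (λ.0 (0 (λ.λ.λ.λ.0) (λ.λ.0 2))) (λ.λ.0)
  step 1: (λ.λ.0) ((λ.λ.0) (λ.λ.λ.λ.0) (λ.λ.0 (λ.λ.0)))
  step 2: λ.0

Answer: YES — reaches normal form λ.0 in 2 ≤ 4 steps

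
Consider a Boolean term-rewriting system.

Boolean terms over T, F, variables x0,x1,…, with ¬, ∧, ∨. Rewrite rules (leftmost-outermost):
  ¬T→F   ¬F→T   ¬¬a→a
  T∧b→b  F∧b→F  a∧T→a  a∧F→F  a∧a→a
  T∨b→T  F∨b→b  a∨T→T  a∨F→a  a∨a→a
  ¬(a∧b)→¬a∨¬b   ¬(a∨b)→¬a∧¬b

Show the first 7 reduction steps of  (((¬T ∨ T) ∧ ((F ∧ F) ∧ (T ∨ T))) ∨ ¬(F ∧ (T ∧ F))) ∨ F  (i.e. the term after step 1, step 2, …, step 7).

  start: (((¬T ∨ T) ∧ ((F ∧ F) ∧ (T ∨ T))) ∨ ¬(F ∧ (T ∧ F))) ∨ F
  [1] ((¬T ∨ T) ∧ ((F ∧ F) ∧ (T ∨ T))) ∨ ¬(F ∧ (T ∧ F))
  [2] (T ∧ ((F ∧ F) ∧ (T ∨ T))) ∨ ¬(F ∧ (T ∧ F))
  [3] ((F ∧ F) ∧ (T ∨ T)) ∨ ¬(F ∧ (T ∧ F))
  [4] (F ∧ (T ∨ T)) ∨ ¬(F ∧ (T ∧ F))
  [5] F ∨ ¬(F ∧ (T ∧ F))
  [6] ¬(F ∧ (T ∧ F))
  [7] ¬F ∨ ¬(T ∧ F)

Answer: after 7 steps: ¬F ∨ ¬(T ∧ F)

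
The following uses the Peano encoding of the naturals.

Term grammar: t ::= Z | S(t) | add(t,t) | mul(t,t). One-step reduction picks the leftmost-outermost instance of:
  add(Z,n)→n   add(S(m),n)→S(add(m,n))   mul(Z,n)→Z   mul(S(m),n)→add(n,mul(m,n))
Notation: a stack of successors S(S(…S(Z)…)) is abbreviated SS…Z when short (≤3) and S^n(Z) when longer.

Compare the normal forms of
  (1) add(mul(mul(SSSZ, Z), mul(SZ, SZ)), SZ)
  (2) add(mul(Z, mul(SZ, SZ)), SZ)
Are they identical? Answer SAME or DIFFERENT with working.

Term A:
  start: add(mul(mul(SSSZ, Z), mul(SZ, SZ)), SZ)
  →1  add(mul(add(Z, mul(SSZ, Z)), mul(SZ, SZ)), SZ)
  →2  add(mul(mul(SSZ, Z), mul(SZ, SZ)), SZ)
  →3  add(mul(add(Z, mul(SZ, Z)), mul(SZ, SZ)), SZ)
  →4  add(mul(mul(SZ, Z), mul(SZ, SZ)), SZ)
  →5  add(mul(add(Z, mul(Z, Z)), mul(SZ, SZ)), SZ)
  →6  add(mul(mul(Z, Z), mul(SZ, SZ)), SZ)
  →7  add(mul(Z, mul(SZ, SZ)), SZ)
  →8  add(Z, SZ)
  →9  SZ

Term B:
  start: add(mul(Z, mul(SZ, SZ)), SZ)
  →1  add(Z, SZ)
  →2  SZ

Answer: SAME — A ⇓ SZ, B ⇓ SZ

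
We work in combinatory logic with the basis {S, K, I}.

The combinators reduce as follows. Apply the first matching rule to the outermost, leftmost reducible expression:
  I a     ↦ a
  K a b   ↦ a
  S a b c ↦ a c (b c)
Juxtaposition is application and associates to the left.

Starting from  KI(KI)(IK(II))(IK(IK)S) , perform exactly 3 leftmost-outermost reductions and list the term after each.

  start: KI(KI)(IK(II))(IK(IK)S)
  →1  I(IK(II))(IK(IK)S)
  →2  IK(II)(IK(IK)S)
  →3  K(II)(IK(IK)S)

Answer: after 3 steps: K(II)(IK(IK)S)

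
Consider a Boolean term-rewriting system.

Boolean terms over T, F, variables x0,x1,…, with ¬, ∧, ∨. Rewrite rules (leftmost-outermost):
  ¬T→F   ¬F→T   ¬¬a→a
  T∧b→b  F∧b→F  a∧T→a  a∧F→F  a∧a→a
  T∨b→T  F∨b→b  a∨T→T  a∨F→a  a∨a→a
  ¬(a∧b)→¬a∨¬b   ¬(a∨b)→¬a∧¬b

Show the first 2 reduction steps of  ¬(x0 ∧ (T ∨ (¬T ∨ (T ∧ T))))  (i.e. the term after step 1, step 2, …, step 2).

Answer: after 2 steps: ¬x0 ∨ (¬T ∧ ¬(¬T ∨ (T ∧ T)))

Reduction:
  start: ¬(x0 ∧ (T ∨ (¬T ∨ (T ∧ T))))
  [1] ¬x0 ∨ ¬(T ∨ (¬T ∨ (T ∧ T)))
  [2] ¬x0 ∨ (¬T ∧ ¬(¬T ∨ (T ∧ T)))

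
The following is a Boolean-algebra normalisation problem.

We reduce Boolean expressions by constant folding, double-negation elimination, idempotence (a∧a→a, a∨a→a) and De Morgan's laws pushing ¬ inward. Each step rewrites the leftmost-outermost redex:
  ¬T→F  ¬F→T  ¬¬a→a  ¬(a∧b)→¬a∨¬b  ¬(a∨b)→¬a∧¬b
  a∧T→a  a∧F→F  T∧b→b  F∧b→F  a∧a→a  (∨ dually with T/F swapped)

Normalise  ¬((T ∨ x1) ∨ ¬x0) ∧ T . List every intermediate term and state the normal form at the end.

  start: ¬((T ∨ x1) ∨ ¬x0) ∧ T
  [1] ¬((T ∨ x1) ∨ ¬x0)
  [2] ¬(T ∨ x1) ∧ ¬¬x0
  [3] (¬T ∧ ¬x1) ∧ ¬¬x0
  [4] (F ∧ ¬x1) ∧ ¬¬x0
  [5] F ∧ ¬¬x0
  [6] F

Answer: normal form = F  (in 6 steps)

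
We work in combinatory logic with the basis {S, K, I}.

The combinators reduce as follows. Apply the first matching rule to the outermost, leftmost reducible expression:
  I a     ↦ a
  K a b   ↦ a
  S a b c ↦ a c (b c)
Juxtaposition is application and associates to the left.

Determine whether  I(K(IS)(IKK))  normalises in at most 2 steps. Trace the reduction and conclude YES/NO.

  start: I(K(IS)(IKK))
  step 1: K(IS)(IKK)
  step 2: IS

Answer: NO — after 2 steps the term is IS, not yet normal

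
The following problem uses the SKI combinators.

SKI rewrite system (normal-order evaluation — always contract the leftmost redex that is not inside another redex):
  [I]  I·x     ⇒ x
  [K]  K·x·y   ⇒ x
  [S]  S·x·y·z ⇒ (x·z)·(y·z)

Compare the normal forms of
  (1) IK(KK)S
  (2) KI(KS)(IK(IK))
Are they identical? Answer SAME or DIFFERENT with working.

Answer: SAME — A ⇓ KK, B ⇓ KK

Working:
Term A:
  start: IK(KK)S
  [1] K(KK)S
  [2] KK

Term B:
  start: KI(KS)(IK(IK))
  [1] I(IK(IK))
  [2] IK(IK)
  [3] K(IK)
  [4] KK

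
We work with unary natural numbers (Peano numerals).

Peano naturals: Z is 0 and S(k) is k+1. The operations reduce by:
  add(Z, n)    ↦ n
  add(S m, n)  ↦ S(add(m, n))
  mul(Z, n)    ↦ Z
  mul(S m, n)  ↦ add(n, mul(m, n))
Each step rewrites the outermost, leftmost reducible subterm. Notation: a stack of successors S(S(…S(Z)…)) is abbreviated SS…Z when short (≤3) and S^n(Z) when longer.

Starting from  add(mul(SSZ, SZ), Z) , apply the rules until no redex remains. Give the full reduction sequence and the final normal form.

Answer: normal form = SSZ  (in 10 steps)

Reduction:
  start: add(mul(SSZ, SZ), Z)
  →1  add(add(SZ, mul(SZ, SZ)), Z)
  →2  add(S(add(Z, mul(SZ, SZ))), Z)
  →3  S(add(add(Z, mul(SZ, SZ)), Z))
  →4  S(add(mul(SZ, SZ), Z))
  →5  S(add(add(SZ, mul(Z, SZ)), Z))
  →6  S(add(S(add(Z, mul(Z, SZ))), Z))
  →7  S(S(add(add(Z, mul(Z, SZ)), Z)))
  →8  S(S(add(mul(Z, SZ), Z)))
  →9  S(S(add(Z, Z)))
  →10  SSZ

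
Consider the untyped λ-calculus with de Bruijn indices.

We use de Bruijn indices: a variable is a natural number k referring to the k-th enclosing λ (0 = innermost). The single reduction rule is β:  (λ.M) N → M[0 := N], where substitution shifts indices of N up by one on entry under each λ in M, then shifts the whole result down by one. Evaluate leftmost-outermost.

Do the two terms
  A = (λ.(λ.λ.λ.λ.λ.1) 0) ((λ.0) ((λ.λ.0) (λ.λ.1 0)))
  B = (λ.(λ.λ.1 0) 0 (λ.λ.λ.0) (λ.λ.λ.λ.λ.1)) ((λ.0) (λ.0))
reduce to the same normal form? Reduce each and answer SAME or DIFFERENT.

Term A:
  start: (λ.(λ.λ.λ.λ.λ.1) 0) ((λ.0) ((λ.λ.0) (λ.λ.1 0)))
  →1  (λ.λ.λ.λ.λ.1) ((λ.0) ((λ.λ.0) (λ.λ.1 0)))
  →2  λ.λ.λ.λ.1

Term B:
  start: (λ.(λ.λ.1 0) 0 (λ.λ.λ.0) (λ.λ.λ.λ.λ.1)) ((λ.0) (λ.0))
  →1  (λ.λ.1 0) ((λ.0) (λ.0)) (λ.λ.λ.0) (λ.λ.λ.λ.λ.1)
  →2  (λ.(λ.0) (λ.0) 0) (λ.λ.λ.0) (λ.λ.λ.λ.λ.1)
  →3  (λ.0) (λ.0) (λ.λ.λ.0) (λ.λ.λ.λ.λ.1)
  →4  (λ.0) (λ.λ.λ.0) (λ.λ.λ.λ.λ.1)
  →5  (λ.λ.λ.0) (λ.λ.λ.λ.λ.1)
  →6  λ.λ.0

Answer: DIFFERENT — A ⇓ λ.λ.λ.λ.1, B ⇓ λ.λ.0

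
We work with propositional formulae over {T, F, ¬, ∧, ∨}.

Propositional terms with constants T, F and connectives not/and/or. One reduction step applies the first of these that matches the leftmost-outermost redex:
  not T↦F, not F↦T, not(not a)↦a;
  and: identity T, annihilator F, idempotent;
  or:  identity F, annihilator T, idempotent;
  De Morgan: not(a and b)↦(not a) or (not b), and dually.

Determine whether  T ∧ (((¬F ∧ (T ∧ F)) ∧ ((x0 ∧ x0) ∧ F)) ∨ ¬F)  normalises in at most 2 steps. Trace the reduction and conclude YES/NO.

Answer: NO — after 2 steps the term is ((T ∧ (T ∧ F)) ∧ ((x0 ∧ x0) ∧ F)) ∨ ¬F, not yet normal

Derivation:
  start: T ∧ (((¬F ∧ (T ∧ F)) ∧ ((x0 ∧ x0) ∧ F)) ∨ ¬F)
  →1  ((¬F ∧ (T ∧ F)) ∧ ((x0 ∧ x0) ∧ F)) ∨ ¬F
  →2  ((T ∧ (T ∧ F)) ∧ ((x0 ∧ x0) ∧ F)) ∨ ¬F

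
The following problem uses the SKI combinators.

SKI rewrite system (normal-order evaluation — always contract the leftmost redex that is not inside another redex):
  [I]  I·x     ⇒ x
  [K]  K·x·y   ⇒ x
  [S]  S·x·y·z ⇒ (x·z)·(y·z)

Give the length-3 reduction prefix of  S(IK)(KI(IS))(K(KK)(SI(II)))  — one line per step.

Answer: after 3 steps: K(KK)(SI(II))

Derivation:
  start: S(IK)(KI(IS))(K(KK)(SI(II)))
  step 1: IK(K(KK)(SI(II)))(KI(IS)(K(KK)(SI(II))))
  step 2: K(K(KK)(SI(II)))(KI(IS)(K(KK)(SI(II))))
  step 3: K(KK)(SI(II))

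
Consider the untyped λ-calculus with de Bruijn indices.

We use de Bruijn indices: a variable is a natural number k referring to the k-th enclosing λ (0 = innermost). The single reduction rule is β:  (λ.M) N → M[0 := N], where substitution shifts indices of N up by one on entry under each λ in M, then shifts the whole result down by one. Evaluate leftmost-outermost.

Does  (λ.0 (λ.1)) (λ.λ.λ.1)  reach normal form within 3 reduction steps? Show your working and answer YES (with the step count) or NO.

Answer: YES — reaches normal form λ.λ.1 in 2 ≤ 3 steps

Working:
  start: (λ.0 (λ.1)) (λ.λ.λ.1)
  →1  (λ.λ.λ.1) (λ.λ.λ.λ.1)
  →2  λ.λ.1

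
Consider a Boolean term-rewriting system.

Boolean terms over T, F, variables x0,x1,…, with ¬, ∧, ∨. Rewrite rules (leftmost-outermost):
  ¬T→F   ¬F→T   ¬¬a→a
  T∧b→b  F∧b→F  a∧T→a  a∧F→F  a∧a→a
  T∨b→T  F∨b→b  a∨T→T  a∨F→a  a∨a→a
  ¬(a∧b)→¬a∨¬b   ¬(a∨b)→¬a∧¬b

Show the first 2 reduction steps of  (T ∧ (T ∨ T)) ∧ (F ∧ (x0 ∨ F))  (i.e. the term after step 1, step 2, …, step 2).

  start: (T ∧ (T ∨ T)) ∧ (F ∧ (x0 ∨ F))
  →1  (T ∨ T) ∧ (F ∧ (x0 ∨ F))
  →2  T ∧ (F ∧ (x0 ∨ F))

Answer: after 2 steps: T ∧ (F ∧ (x0 ∨ F))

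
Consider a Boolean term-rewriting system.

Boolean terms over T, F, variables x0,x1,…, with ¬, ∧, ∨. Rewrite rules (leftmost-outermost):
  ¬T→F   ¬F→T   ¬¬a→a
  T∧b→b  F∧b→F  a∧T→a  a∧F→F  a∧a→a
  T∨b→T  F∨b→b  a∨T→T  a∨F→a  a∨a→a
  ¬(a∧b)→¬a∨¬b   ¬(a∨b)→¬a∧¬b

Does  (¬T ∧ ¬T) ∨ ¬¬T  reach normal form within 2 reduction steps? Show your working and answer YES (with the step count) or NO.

Answer: NO — after 2 steps the term is F ∨ ¬¬T, not yet normal

Derivation:
  start: (¬T ∧ ¬T) ∨ ¬¬T
  [1] ¬T ∨ ¬¬T
  [2] F ∨ ¬¬T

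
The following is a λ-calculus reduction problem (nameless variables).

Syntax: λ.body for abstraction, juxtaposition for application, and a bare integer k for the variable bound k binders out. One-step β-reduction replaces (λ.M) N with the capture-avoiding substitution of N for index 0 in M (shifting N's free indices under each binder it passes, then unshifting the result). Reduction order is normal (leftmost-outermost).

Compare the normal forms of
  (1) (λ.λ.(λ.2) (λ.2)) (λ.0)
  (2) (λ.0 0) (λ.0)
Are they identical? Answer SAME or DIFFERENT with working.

Term A:
  start: (λ.λ.(λ.2) (λ.2)) (λ.0)
  →1  λ.(λ.λ.0) (λ.λ.0)
  →2  λ.λ.0

Term B:
  start: (λ.0 0) (λ.0)
  →1  (λ.0) (λ.0)
  →2  λ.0

Answer: DIFFERENT — A ⇓ λ.λ.0, B ⇓ λ.0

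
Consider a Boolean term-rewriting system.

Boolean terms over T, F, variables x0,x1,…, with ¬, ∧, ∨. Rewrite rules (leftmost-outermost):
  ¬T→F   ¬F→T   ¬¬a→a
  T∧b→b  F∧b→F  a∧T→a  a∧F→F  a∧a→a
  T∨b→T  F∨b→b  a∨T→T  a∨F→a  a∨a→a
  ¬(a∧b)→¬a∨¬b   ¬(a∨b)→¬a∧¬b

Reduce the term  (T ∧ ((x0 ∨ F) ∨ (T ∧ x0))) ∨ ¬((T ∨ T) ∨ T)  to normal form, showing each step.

  start: (T ∧ ((x0 ∨ F) ∨ (T ∧ x0))) ∨ ¬((T ∨ T) ∨ T)
  [1] ((x0 ∨ F) ∨ (T ∧ x0)) ∨ ¬((T ∨ T) ∨ T)
  [2] (x0 ∨ (T ∧ x0)) ∨ ¬((T ∨ T) ∨ T)
  [3] (x0 ∨ x0) ∨ ¬((T ∨ T) ∨ T)
  [4] x0 ∨ ¬((T ∨ T) ∨ T)
  [5] x0 ∨ (¬(T ∨ T) ∧ ¬T)
  [6] x0 ∨ ((¬T ∧ ¬T) ∧ ¬T)
  [7] x0 ∨ (¬T ∧ ¬T)
  [8] x0 ∨ ¬T
  [9] x0 ∨ F
  [10] x0

Answer: normal form = x0  (in 10 steps)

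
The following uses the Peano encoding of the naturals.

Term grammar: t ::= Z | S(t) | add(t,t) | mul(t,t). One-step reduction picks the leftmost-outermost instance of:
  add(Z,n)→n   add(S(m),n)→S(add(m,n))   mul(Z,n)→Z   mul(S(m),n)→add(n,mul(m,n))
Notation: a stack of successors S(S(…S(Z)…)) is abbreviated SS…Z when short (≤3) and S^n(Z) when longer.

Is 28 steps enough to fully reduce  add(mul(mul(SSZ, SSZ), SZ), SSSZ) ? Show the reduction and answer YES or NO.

  start: add(mul(mul(SSZ, SSZ), SZ), SSSZ)
  step 1: add(mul(add(SSZ, mul(SZ, SSZ)), SZ), SSSZ)
  step 2: add(mul(S(add(SZ, mul(SZ, SSZ))), SZ), SSSZ)
  step 3: add(add(SZ, mul(add(SZ, mul(SZ, SSZ)), SZ)), SSSZ)
  step 4: add(S(add(Z, mul(add(SZ, mul(SZ, SSZ)), SZ))), SSSZ)
  step 5: S(add(add(Z, mul(add(SZ, mul(SZ, SSZ)), SZ)), SSSZ))
  step 6: S(add(mul(add(SZ, mul(SZ, SSZ)), SZ), SSSZ))
  step 7: S(add(mul(S(add(Z, mul(SZ, SSZ))), SZ), SSSZ))
  step 8: S(add(add(SZ, mul(add(Z, mul(SZ, SSZ)), SZ)), SSSZ))
  step 9: S(add(S(add(Z, mul(add(Z, mul(SZ, SSZ)), SZ))), SSSZ))
  step 10: S(S(add(add(Z, mul(add(Z, mul(SZ, SSZ)), SZ)), SSSZ)))
  step 11: S(S(add(mul(add(Z, mul(SZ, SSZ)), SZ), SSSZ)))
  step 12: S(S(add(mul(mul(SZ, SSZ), SZ), SSSZ)))
  step 13: S(S(add(mul(add(SSZ, mul(Z, SSZ)), SZ), SSSZ)))
  step 14: S(S(add(mul(S(add(SZ, mul(Z, SSZ))), SZ), SSSZ)))
  step 15: S(S(add(add(SZ, mul(add(SZ, mul(Z, SSZ)), SZ)), SSSZ)))
  step 16: S(S(add(S(add(Z, mul(add(SZ, mul(Z, SSZ)), SZ))), SSSZ)))
  step 17: S(S(S(add(add(Z, mul(add(SZ, mul(Z, SSZ)), SZ)), SSSZ))))
  step 18: S(S(S(add(mul(add(SZ, mul(Z, SSZ)), SZ), SSSZ))))
  step 19: S(S(S(add(mul(S(add(Z, mul(Z, SSZ))), SZ), SSSZ))))
  step 20: S(S(S(add(add(SZ, mul(add(Z, mul(Z, SSZ)), SZ)), SSSZ))))
  step 21: S(S(S(add(S(add(Z, mul(add(Z, mul(Z, SSZ)), SZ))), SSSZ))))
  step 22: S(S(S(S(add(add(Z, mul(add(Z, mul(Z, SSZ)), SZ)), SSSZ)))))
  step 23: S(S(S(S(add(mul(add(Z, mul(Z, SSZ)), SZ), SSSZ)))))
  step 24: S(S(S(S(add(mul(mul(Z, SSZ), SZ), SSSZ)))))
  step 25: S(S(S(S(add(mul(Z, SZ), SSSZ)))))
  step 26: S(S(S(S(add(Z, SSSZ)))))
  step 27: S^7(Z)

Answer: YES — reaches normal form S^7(Z) in 27 ≤ 28 steps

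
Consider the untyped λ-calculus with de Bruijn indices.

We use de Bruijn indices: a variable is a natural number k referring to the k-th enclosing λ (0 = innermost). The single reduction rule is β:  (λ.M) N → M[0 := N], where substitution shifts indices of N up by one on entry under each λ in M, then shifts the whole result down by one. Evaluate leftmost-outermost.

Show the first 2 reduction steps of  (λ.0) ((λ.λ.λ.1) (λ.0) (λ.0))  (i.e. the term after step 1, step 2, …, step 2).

Answer: after 2 steps: (λ.λ.1) (λ.0)

Derivation:
  start: (λ.0) ((λ.λ.λ.1) (λ.0) (λ.0))
  [1] (λ.λ.λ.1) (λ.0) (λ.0)
  [2] (λ.λ.1) (λ.0)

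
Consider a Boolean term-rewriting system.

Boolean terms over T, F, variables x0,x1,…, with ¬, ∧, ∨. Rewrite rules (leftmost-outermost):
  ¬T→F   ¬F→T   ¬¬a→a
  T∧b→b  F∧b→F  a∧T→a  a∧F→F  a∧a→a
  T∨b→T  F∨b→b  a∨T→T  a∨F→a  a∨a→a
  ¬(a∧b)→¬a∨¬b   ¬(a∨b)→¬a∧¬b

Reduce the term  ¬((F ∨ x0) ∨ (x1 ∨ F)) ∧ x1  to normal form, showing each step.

  start: ¬((F ∨ x0) ∨ (x1 ∨ F)) ∧ x1
  →1  (¬(F ∨ x0) ∧ ¬(x1 ∨ F)) ∧ x1
  →2  ((¬F ∧ ¬x0) ∧ ¬(x1 ∨ F)) ∧ x1
  →3  ((T ∧ ¬x0) ∧ ¬(x1 ∨ F)) ∧ x1
  →4  (¬x0 ∧ ¬(x1 ∨ F)) ∧ x1
  →5  (¬x0 ∧ (¬x1 ∧ ¬F)) ∧ x1
  →6  (¬x0 ∧ (¬x1 ∧ T)) ∧ x1
  →7  (¬x0 ∧ ¬x1) ∧ x1

Answer: normal form = (¬x0 ∧ ¬x1) ∧ x1  (in 7 steps)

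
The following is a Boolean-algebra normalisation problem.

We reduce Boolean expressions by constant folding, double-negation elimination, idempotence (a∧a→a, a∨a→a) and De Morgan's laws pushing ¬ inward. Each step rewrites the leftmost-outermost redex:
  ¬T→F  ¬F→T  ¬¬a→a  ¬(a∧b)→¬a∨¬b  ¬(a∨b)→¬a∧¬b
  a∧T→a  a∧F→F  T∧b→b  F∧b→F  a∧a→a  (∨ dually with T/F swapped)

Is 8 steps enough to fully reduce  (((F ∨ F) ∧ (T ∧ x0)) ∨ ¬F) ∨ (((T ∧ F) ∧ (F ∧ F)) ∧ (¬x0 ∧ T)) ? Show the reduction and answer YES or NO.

Answer: YES — reaches normal form T in 5 ≤ 8 steps

Working:
  start: (((F ∨ F) ∧ (T ∧ x0)) ∨ ¬F) ∨ (((T ∧ F) ∧ (F ∧ F)) ∧ (¬x0 ∧ T))
  →1  ((F ∧ (T ∧ x0)) ∨ ¬F) ∨ (((T ∧ F) ∧ (F ∧ F)) ∧ (¬x0 ∧ T))
  →2  (F ∨ ¬F) ∨ (((T ∧ F) ∧ (F ∧ F)) ∧ (¬x0 ∧ T))
  →3  ¬F ∨ (((T ∧ F) ∧ (F ∧ F)) ∧ (¬x0 ∧ T))
  →4  T ∨ (((T ∧ F) ∧ (F ∧ F)) ∧ (¬x0 ∧ T))
  →5  T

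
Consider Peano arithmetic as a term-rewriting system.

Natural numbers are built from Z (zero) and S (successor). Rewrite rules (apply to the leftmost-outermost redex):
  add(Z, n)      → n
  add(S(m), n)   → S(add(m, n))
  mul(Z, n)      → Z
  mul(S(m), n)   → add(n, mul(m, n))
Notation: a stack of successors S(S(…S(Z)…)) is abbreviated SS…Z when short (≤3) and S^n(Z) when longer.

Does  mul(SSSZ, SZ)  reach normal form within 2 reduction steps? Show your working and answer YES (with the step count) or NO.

Answer: NO — after 2 steps the term is S(add(Z, mul(SSZ, SZ))), not yet normal

Derivation:
  start: mul(SSSZ, SZ)
  →1  add(SZ, mul(SSZ, SZ))
  →2  S(add(Z, mul(SSZ, SZ)))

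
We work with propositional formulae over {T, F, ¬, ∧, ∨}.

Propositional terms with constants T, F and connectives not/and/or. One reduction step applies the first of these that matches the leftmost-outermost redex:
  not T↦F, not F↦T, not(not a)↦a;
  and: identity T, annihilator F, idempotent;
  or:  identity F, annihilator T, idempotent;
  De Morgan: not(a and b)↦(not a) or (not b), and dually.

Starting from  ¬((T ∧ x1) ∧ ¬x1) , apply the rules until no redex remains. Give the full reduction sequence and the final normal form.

Answer: normal form = ¬x1 ∨ x1  (in 5 steps)

Derivation:
  start: ¬((T ∧ x1) ∧ ¬x1)
  →1  ¬(T ∧ x1) ∨ ¬¬x1
  →2  (¬T ∨ ¬x1) ∨ ¬¬x1
  →3  (F ∨ ¬x1) ∨ ¬¬x1
  →4  ¬x1 ∨ ¬¬x1
  →5  ¬x1 ∨ x1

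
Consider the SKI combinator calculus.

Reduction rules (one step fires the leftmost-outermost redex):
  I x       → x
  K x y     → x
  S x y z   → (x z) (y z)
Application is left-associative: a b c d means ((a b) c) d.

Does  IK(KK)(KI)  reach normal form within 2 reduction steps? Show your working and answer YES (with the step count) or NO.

  start: IK(KK)(KI)
  →1  K(KK)(KI)
  →2  KK

Answer: YES — reaches normal form KK in 2 ≤ 2 steps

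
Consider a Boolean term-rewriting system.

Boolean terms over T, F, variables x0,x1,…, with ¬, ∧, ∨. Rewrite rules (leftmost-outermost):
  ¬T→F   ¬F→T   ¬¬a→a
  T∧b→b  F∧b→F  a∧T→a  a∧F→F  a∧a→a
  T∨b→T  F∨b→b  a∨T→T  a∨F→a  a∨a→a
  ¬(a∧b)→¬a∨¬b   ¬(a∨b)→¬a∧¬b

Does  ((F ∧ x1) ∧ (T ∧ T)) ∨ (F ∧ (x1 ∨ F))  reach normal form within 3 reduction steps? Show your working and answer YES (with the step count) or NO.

Answer: NO — after 3 steps the term is F ∧ (x1 ∨ F), not yet normal

Reduction:
  start: ((F ∧ x1) ∧ (T ∧ T)) ∨ (F ∧ (x1 ∨ F))
  [1] (F ∧ (T ∧ T)) ∨ (F ∧ (x1 ∨ F))
  [2] F ∨ (F ∧ (x1 ∨ F))
  [3] F ∧ (x1 ∨ F)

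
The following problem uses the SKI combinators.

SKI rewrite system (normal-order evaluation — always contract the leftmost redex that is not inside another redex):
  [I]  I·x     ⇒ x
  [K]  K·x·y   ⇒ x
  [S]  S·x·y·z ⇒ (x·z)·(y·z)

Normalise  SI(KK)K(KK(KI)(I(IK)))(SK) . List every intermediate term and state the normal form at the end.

Answer: normal form = K(SK)  (in 4 steps)

Derivation:
  start: SI(KK)K(KK(KI)(I(IK)))(SK)
  →1  IK(KKK)(KK(KI)(I(IK)))(SK)
  →2  K(KKK)(KK(KI)(I(IK)))(SK)
  →3  KKK(SK)
  →4  K(SK)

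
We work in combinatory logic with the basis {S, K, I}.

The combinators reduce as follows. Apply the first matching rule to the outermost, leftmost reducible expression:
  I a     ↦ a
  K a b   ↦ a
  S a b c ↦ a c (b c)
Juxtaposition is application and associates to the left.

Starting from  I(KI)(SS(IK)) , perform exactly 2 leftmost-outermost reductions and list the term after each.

  start: I(KI)(SS(IK))
  →1  KI(SS(IK))
  →2  I

Answer: after 2 steps: I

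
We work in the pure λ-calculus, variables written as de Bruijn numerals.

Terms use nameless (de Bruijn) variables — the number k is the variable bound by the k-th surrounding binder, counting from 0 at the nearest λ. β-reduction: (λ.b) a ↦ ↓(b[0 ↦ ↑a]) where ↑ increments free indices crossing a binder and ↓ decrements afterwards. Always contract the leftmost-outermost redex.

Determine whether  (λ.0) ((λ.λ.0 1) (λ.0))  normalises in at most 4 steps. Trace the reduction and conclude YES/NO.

Answer: YES — reaches normal form λ.0 (λ.0) in 2 ≤ 4 steps

Derivation:
  start: (λ.0) ((λ.λ.0 1) (λ.0))
  step 1: (λ.λ.0 1) (λ.0)
  step 2: λ.0 (λ.0)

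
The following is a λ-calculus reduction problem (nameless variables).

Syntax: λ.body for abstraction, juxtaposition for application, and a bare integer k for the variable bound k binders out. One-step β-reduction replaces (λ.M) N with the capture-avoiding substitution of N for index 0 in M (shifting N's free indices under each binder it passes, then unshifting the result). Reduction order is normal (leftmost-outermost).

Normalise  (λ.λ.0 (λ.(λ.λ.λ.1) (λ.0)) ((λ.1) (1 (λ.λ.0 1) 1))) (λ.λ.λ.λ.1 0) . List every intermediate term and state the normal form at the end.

Answer: normal form = λ.0 (λ.λ.λ.1) 0  (in 3 steps)

Derivation:
  start: (λ.λ.0 (λ.(λ.λ.λ.1) (λ.0)) ((λ.1) (1 (λ.λ.0 1) 1))) (λ.λ.λ.λ.1 0)
  [1] λ.0 (λ.(λ.λ.λ.1) (λ.0)) ((λ.1) ((λ.λ.λ.λ.1 0) (λ.λ.0 1) (λ.λ.λ.λ.1 0)))
  [2] λ.0 (λ.λ.λ.1) ((λ.1) ((λ.λ.λ.λ.1 0) (λ.λ.0 1) (λ.λ.λ.λ.1 0)))
  [3] λ.0 (λ.λ.λ.1) 0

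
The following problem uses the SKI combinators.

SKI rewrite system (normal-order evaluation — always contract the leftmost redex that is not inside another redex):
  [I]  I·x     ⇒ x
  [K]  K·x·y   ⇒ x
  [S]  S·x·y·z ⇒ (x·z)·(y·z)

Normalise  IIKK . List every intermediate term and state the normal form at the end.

  start: IIKK
  [1] IKK
  [2] KK

Answer: normal form = KK  (in 2 steps)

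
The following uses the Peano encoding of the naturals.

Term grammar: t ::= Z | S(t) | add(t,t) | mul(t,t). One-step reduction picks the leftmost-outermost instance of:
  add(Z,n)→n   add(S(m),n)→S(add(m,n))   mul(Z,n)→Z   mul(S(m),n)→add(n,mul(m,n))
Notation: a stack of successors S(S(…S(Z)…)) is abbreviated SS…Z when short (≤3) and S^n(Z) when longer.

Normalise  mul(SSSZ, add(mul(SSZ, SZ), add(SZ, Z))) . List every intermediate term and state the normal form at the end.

Answer: normal form = S^9(Z)  (in 52 steps)

Reduction:
  start: mul(SSSZ, add(mul(SSZ, SZ), add(SZ, Z)))
  step 1: add(add(mul(SSZ, SZ), add(SZ, Z)), mul(SSZ, add(mul(SSZ, SZ), add(SZ, Z))))
  step 2: add(add(add(SZ, mul(SZ, SZ)), add(SZ, Z)), mul(SSZ, add(mul(SSZ, SZ), add(SZ, Z))))
  step 3: add(add(S(add(Z, mul(SZ, SZ))), add(SZ, Z)), mul(SSZ, add(mul(SSZ, SZ), add(SZ, Z))))
  step 4: add(S(add(add(Z, mul(SZ, SZ)), add(SZ, Z))), mul(SSZ, add(mul(SSZ, SZ), add(SZ, Z))))
  step 5: S(add(add(add(Z, mul(SZ, SZ)), add(SZ, Z)), mul(SSZ, add(mul(SSZ, SZ), add(SZ, Z)))))
  step 6: S(add(add(mul(SZ, SZ), add(SZ, Z)), mul(SSZ, add(mul(SSZ, SZ), add(SZ, Z)))))
  step 7: S(add(add(add(SZ, mul(Z, SZ)), add(SZ, Z)), mul(SSZ, add(mul(SSZ, SZ), add(SZ, Z)))))
  step 8: S(add(add(S(add(Z, mul(Z, SZ))), add(SZ, Z)), mul(SSZ, add(mul(SSZ, SZ), add(SZ, Z)))))
  step 9: S(add(S(add(add(Z, mul(Z, SZ)), add(SZ, Z))), mul(SSZ, add(mul(SSZ, SZ), add(SZ, Z)))))
  step 10: S(S(add(add(add(Z, mul(Z, SZ)), add(SZ, Z)), mul(SSZ, add(mul(SSZ, SZ), add(SZ, Z))))))
  step 11: S(S(add(add(mul(Z, SZ), add(SZ, Z)), mul(SSZ, add(mul(SSZ, SZ), add(SZ, Z))))))
  step 12: S(S(add(add(Z, add(SZ, Z)), mul(SSZ, add(mul(SSZ, SZ), add(SZ, Z))))))
  step 13: S(S(add(add(SZ, Z), mul(SSZ, add(mul(SSZ, SZ), add(SZ, Z))))))
  step 14: S(S(add(S(add(Z, Z)), mul(SSZ, add(mul(SSZ, SZ), add(SZ, Z))))))
  step 15: S(S(S(add(add(Z, Z), mul(SSZ, add(mul(SSZ, SZ), add(SZ, Z)))))))
  step 16: S(S(S(add(Z, mul(SSZ, add(mul(SSZ, SZ), add(SZ, Z)))))))
  step 17: S(S(S(mul(SSZ, add(mul(SSZ, SZ), add(SZ, Z))))))
  step 18: S(S(S(add(add(mul(SSZ, SZ), add(SZ, Z)), mul(SZ, add(mul(SSZ, SZ), add(SZ, Z)))))))
  step 19: S(S(S(add(add(add(SZ, mul(SZ, SZ)), add(SZ, Z)), mul(SZ, add(mul(SSZ, SZ), add(SZ, Z)))))))
  step 20: S(S(S(add(add(S(add(Z, mul(SZ, SZ))), add(SZ, Z)), mul(SZ, add(mul(SSZ, SZ), add(SZ, Z)))))))
  step 21: S(S(S(add(S(add(add(Z, mul(SZ, SZ)), add(SZ, Z))), mul(SZ, add(mul(SSZ, SZ), add(SZ, Z)))))))
  step 22: S(S(S(S(add(add(add(Z, mul(SZ, SZ)), add(SZ, Z)), mul(SZ, add(mul(SSZ, SZ), add(SZ, Z))))))))
  step 23: S(S(S(S(add(add(mul(SZ, SZ), add(SZ, Z)), mul(SZ, add(mul(SSZ, SZ), add(SZ, Z))))))))
  step 24: S(S(S(S(add(add(add(SZ, mul(Z, SZ)), add(SZ, Z)), mul(SZ, add(mul(SSZ, SZ), add(SZ, Z))))))))
  step 25: S(S(S(S(add(add(S(add(Z, mul(Z, SZ))), add(SZ, Z)), mul(SZ, add(mul(SSZ, SZ), add(SZ, Z))))))))
  step 26: S(S(S(S(add(S(add(add(Z, mul(Z, SZ)), add(SZ, Z))), mul(SZ, add(mul(SSZ, SZ), add(SZ, Z))))))))
  step 27: S(S(S(S(S(add(add(add(Z, mul(Z, SZ)), add(SZ, Z)), mul(SZ, add(mul(SSZ, SZ), add(SZ, Z)))))))))
  step 28: S(S(S(S(S(add(add(mul(Z, SZ), add(SZ, Z)), mul(SZ, add(mul(SSZ, SZ), add(SZ, Z)))))))))
  step 29: S(S(S(S(S(add(add(Z, add(SZ, Z)), mul(SZ, add(mul(SSZ, SZ), add(SZ, Z)))))))))
  step 30: S(S(S(S(S(add(add(SZ, Z), mul(SZ, add(mul(SSZ, SZ), add(SZ, Z)))))))))
  step 31: S(S(S(S(S(add(S(add(Z, Z)), mul(SZ, add(mul(SSZ, SZ), add(SZ, Z)))))))))
  step 32: S(S(S(S(S(S(add(add(Z, Z), mul(SZ, add(mul(SSZ, SZ), add(SZ, Z))))))))))
  step 33: S(S(S(S(S(S(add(Z, mul(SZ, add(mul(SSZ, SZ), add(SZ, Z))))))))))
  step 34: S(S(S(S(S(S(mul(SZ, add(mul(SSZ, SZ), add(SZ, Z)))))))))
  step 35: S(S(S(S(S(S(add(add(mul(SSZ, SZ), add(SZ, Z)), mul(Z, add(mul(SSZ, SZ), add(SZ, Z))))))))))
  step 36: S(S(S(S(S(S(add(add(add(SZ, mul(SZ, SZ)), add(SZ, Z)), mul(Z, add(mul(SSZ, SZ), add(SZ, Z))))))))))
  step 37: S(S(S(S(S(S(add(add(S(add(Z, mul(SZ, SZ))), add(SZ, Z)), mul(Z, add(mul(SSZ, SZ), add(SZ, Z))))))))))
  step 38: S(S(S(S(S(S(add(S(add(add(Z, mul(SZ, SZ)), add(SZ, Z))), mul(Z, add(mul(SSZ, SZ), add(SZ, Z))))))))))
  step 39: S(S(S(S(S(S(S(add(add(add(Z, mul(SZ, SZ)), add(SZ, Z)), mul(Z, add(mul(SSZ, SZ), add(SZ, Z)))))))))))
  step 40: S(S(S(S(S(S(S(add(add(mul(SZ, SZ), add(SZ, Z)), mul(Z, add(mul(SSZ, SZ), add(SZ, Z)))))))))))
  step 41: S(S(S(S(S(S(S(add(add(add(SZ, mul(Z, SZ)), add(SZ, Z)), mul(Z, add(mul(SSZ, SZ), add(SZ, Z)))))))))))
  step 42: S(S(S(S(S(S(S(add(add(S(add(Z, mul(Z, SZ))), add(SZ, Z)), mul(Z, add(mul(SSZ, SZ), add(SZ, Z)))))))))))
  step 43: S(S(S(S(S(S(S(add(S(add(add(Z, mul(Z, SZ)), add(SZ, Z))), mul(Z, add(mul(SSZ, SZ), add(SZ, Z)))))))))))
  step 44: S(S(S(S(S(S(S(S(add(add(add(Z, mul(Z, SZ)), add(SZ, Z)), mul(Z, add(mul(SSZ, SZ), add(SZ, Z))))))))))))
  step 45: S(S(S(S(S(S(S(S(add(add(mul(Z, SZ), add(SZ, Z)), mul(Z, add(mul(SSZ, SZ), add(SZ, Z))))))))))))
  step 46: S(S(S(S(S(S(S(S(add(add(Z, add(SZ, Z)), mul(Z, add(mul(SSZ, SZ), add(SZ, Z))))))))))))
  step 47: S(S(S(S(S(S(S(S(add(add(SZ, Z), mul(Z, add(mul(SSZ, SZ), add(SZ, Z))))))))))))
  step 48: S(S(S(S(S(S(S(S(add(S(add(Z, Z)), mul(Z, add(mul(SSZ, SZ), add(SZ, Z))))))))))))
  step 49: S(S(S(S(S(S(S(S(S(add(add(Z, Z), mul(Z, add(mul(SSZ, SZ), add(SZ, Z)))))))))))))
  step 50: S(S(S(S(S(S(S(S(S(add(Z, mul(Z, add(mul(SSZ, SZ), add(SZ, Z)))))))))))))
  step 51: S(S(S(S(S(S(S(S(S(mul(Z, add(mul(SSZ, SZ), add(SZ, Z))))))))))))
  step 52: S^9(Z)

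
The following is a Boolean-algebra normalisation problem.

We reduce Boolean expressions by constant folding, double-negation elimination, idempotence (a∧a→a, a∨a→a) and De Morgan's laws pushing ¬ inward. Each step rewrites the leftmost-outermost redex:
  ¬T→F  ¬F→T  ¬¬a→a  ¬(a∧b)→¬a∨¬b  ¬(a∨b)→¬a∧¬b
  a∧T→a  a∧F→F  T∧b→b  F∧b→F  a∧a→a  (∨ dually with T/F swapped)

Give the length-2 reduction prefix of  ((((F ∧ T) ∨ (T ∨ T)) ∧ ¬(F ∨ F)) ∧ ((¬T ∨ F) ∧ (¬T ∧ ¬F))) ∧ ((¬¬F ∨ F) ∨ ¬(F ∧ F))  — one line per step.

Answer: after 2 steps: (((T ∨ T) ∧ ¬(F ∨ F)) ∧ ((¬T ∨ F) ∧ (¬T ∧ ¬F))) ∧ ((¬¬F ∨ F) ∨ ¬(F ∧ F))

Reduction:
  start: ((((F ∧ T) ∨ (T ∨ T)) ∧ ¬(F ∨ F)) ∧ ((¬T ∨ F) ∧ (¬T ∧ ¬F))) ∧ ((¬¬F ∨ F) ∨ ¬(F ∧ F))
  [1] (((F ∨ (T ∨ T)) ∧ ¬(F ∨ F)) ∧ ((¬T ∨ F) ∧ (¬T ∧ ¬F))) ∧ ((¬¬F ∨ F) ∨ ¬(F ∧ F))
  [2] (((T ∨ T) ∧ ¬(F ∨ F)) ∧ ((¬T ∨ F) ∧ (¬T ∧ ¬F))) ∧ ((¬¬F ∨ F) ∨ ¬(F ∧ F))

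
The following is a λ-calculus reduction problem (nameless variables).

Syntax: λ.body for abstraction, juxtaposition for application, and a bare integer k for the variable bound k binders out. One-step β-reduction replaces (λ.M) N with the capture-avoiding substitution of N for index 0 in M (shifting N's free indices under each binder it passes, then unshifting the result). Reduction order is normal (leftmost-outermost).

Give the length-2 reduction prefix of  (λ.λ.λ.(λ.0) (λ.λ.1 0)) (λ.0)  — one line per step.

Answer: after 2 steps: λ.λ.λ.λ.1 0

Derivation:
  start: (λ.λ.λ.(λ.0) (λ.λ.1 0)) (λ.0)
  [1] λ.λ.(λ.0) (λ.λ.1 0)
  [2] λ.λ.λ.λ.1 0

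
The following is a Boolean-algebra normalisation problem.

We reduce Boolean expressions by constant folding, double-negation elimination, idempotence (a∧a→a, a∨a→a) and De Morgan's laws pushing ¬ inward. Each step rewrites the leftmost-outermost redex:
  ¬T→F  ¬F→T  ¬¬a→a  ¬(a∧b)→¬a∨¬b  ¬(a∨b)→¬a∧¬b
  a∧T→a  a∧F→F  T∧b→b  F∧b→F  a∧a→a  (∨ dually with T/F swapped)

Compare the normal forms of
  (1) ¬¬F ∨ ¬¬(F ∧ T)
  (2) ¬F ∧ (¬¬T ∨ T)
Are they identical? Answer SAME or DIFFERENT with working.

Answer: DIFFERENT — A ⇓ F, B ⇓ T

Reduction:
Term A:
  start: ¬¬F ∨ ¬¬(F ∧ T)
  [1] F ∨ ¬¬(F ∧ T)
  [2] ¬¬(F ∧ T)
  [3] F ∧ T
  [4] F

Term B:
  start: ¬F ∧ (¬¬T ∨ T)
  [1] T ∧ (¬¬T ∨ T)
  [2] ¬¬T ∨ T
  [3] T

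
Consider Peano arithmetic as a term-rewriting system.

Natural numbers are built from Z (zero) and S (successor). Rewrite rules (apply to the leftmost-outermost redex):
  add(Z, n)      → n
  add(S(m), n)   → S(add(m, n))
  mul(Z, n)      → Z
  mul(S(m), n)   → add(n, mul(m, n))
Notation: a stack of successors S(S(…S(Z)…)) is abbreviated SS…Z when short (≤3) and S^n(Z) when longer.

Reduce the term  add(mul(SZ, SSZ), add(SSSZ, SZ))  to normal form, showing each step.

  start: add(mul(SZ, SSZ), add(SSSZ, SZ))
  [1] add(add(SSZ, mul(Z, SSZ)), add(SSSZ, SZ))
  [2] add(S(add(SZ, mul(Z, SSZ))), add(SSSZ, SZ))
  [3] S(add(add(SZ, mul(Z, SSZ)), add(SSSZ, SZ)))
  [4] S(add(S(add(Z, mul(Z, SSZ))), add(SSSZ, SZ)))
  [5] S(S(add(add(Z, mul(Z, SSZ)), add(SSSZ, SZ))))
  [6] S(S(add(mul(Z, SSZ), add(SSSZ, SZ))))
  [7] S(S(add(Z, add(SSSZ, SZ))))
  [8] S(S(add(SSSZ, SZ)))
  [9] S(S(S(add(SSZ, SZ))))
  [10] S(S(S(S(add(SZ, SZ)))))
  [11] S(S(S(S(S(add(Z, SZ))))))
  [12] S^6(Z)

Answer: normal form = S^6(Z)  (in 12 steps)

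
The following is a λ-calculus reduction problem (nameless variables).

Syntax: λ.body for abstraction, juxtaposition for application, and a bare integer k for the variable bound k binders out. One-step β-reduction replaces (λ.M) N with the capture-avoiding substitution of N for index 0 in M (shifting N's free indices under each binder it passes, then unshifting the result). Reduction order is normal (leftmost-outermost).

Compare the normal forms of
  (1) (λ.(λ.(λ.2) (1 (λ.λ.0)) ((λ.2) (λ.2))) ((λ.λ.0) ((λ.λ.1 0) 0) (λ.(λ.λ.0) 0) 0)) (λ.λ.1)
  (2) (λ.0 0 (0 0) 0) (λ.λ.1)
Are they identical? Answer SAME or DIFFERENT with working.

Term A:
  start: (λ.(λ.(λ.2) (1 (λ.λ.0)) ((λ.2) (λ.2))) ((λ.λ.0) ((λ.λ.1 0) 0) (λ.(λ.λ.0) 0) 0)) (λ.λ.1)
  [1] (λ.(λ.λ.λ.1) ((λ.λ.1) (λ.λ.0)) ((λ.λ.λ.1) (λ.λ.λ.1))) ((λ.λ.0) ((λ.λ.1 0) (λ.λ.1)) (λ.(λ.λ.0) 0) (λ.λ.1))
  [2] (λ.λ.λ.1) ((λ.λ.1) (λ.λ.0)) ((λ.λ.λ.1) (λ.λ.λ.1))
  [3] (λ.λ.1) ((λ.λ.λ.1) (λ.λ.λ.1))
  [4] λ.(λ.λ.λ.1) (λ.λ.λ.1)
  [5] λ.λ.λ.1

Term B:
  start: (λ.0 0 (0 0) 0) (λ.λ.1)
  [1] (λ.λ.1) (λ.λ.1) ((λ.λ.1) (λ.λ.1)) (λ.λ.1)
  [2] (λ.λ.λ.1) ((λ.λ.1) (λ.λ.1)) (λ.λ.1)
  [3] (λ.λ.1) (λ.λ.1)
  [4] λ.λ.λ.1

Answer: SAME — A ⇓ λ.λ.λ.1, B ⇓ λ.λ.λ.1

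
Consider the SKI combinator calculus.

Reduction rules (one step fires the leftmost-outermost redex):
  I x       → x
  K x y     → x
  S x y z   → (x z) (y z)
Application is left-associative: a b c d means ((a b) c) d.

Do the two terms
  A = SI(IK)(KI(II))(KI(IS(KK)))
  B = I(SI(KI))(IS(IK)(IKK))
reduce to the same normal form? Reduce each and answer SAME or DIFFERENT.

Term A:
  start: SI(IK)(KI(II))(KI(IS(KK)))
  [1] I(KI(II))(IK(KI(II)))(KI(IS(KK)))
  [2] KI(II)(IK(KI(II)))(KI(IS(KK)))
  [3] I(IK(KI(II)))(KI(IS(KK)))
  [4] IK(KI(II))(KI(IS(KK)))
  [5] K(KI(II))(KI(IS(KK)))
  [6] KI(II)
  [7] I

Term B:
  start: I(SI(KI))(IS(IK)(IKK))
  [1] SI(KI)(IS(IK)(IKK))
  [2] I(IS(IK)(IKK))(KI(IS(IK)(IKK)))
  [3] IS(IK)(IKK)(KI(IS(IK)(IKK)))
  [4] S(IK)(IKK)(KI(IS(IK)(IKK)))
  [5] IK(KI(IS(IK)(IKK)))(IKK(KI(IS(IK)(IKK))))
  [6] K(KI(IS(IK)(IKK)))(IKK(KI(IS(IK)(IKK))))
  [7] KI(IS(IK)(IKK))
  [8] I

Answer: SAME — A ⇓ I, B ⇓ I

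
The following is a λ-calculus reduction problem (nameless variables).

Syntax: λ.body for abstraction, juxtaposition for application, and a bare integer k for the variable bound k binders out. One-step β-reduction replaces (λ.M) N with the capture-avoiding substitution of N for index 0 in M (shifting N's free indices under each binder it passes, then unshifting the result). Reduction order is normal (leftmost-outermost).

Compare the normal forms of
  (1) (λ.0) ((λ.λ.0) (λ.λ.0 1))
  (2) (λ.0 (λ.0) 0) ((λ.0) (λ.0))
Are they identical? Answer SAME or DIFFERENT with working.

Answer: SAME — A ⇓ λ.0, B ⇓ λ.0

Derivation:
Term A:
  start: (λ.0) ((λ.λ.0) (λ.λ.0 1))
  [1] (λ.λ.0) (λ.λ.0 1)
  [2] λ.0

Term B:
  start: (λ.0 (λ.0) 0) ((λ.0) (λ.0))
  [1] (λ.0) (λ.0) (λ.0) ((λ.0) (λ.0))
  [2] (λ.0) (λ.0) ((λ.0) (λ.0))
  [3] (λ.0) ((λ.0) (λ.0))
  [4] (λ.0) (λ.0)
  [5] λ.0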